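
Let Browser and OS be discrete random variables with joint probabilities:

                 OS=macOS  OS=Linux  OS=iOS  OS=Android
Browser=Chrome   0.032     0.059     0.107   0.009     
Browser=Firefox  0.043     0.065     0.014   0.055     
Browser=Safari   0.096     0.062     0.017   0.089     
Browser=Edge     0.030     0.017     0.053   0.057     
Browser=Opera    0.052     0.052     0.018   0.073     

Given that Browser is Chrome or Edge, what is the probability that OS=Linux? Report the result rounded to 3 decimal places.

0.209

P(Browser=Chrome) = 0.032 + 0.059 + 0.107 + 0.009 = 0.207.
P(Browser=Edge) = 0.030 + 0.017 + 0.053 + 0.057 = 0.157.
P(Browser ∈ {Chrome, Edge}) = 0.207 + 0.157 = 0.364; P(OS=Linux, Browser ∈ {Chrome, Edge}) = 0.059 + 0.017 = 0.076.
P(OS=Linux | Browser ∈ {Chrome, Edge}) = 0.076/0.364 = 0.209.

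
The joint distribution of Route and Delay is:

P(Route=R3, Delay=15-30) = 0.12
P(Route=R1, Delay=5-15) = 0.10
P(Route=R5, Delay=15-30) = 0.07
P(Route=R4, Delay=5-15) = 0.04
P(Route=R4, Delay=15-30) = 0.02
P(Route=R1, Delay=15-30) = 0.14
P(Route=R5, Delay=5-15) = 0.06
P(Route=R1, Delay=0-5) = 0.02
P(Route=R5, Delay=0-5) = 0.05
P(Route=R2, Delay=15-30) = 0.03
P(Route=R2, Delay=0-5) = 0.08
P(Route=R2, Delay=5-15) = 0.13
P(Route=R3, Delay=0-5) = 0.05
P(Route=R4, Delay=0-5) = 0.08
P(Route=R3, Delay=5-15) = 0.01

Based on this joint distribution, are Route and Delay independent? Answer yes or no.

no

P(Route=R2) = 0.24 and P(Delay=15-30) = 0.38, so their product is 0.0912, but P(Route=R2, Delay=15-30) = 0.03. Since these differ, Route and Delay are not independent.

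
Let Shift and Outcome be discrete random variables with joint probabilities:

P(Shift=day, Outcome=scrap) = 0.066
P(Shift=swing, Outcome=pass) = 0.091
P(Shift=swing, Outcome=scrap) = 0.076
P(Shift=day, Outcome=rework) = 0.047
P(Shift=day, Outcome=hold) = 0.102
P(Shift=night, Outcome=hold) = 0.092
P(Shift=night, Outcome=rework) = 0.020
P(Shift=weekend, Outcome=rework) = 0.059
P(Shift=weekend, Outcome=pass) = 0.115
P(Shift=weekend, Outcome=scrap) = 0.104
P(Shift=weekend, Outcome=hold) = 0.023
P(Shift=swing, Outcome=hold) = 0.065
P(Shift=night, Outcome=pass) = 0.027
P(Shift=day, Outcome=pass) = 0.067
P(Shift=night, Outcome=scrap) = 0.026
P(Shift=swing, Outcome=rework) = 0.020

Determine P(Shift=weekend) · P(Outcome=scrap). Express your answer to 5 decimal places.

0.08187

P(Shift=weekend) = 0.115 + 0.059 + 0.104 + 0.023 = 0.301.
P(Outcome=scrap) = 0.066 + 0.076 + 0.026 + 0.104 = 0.272.
Product: 0.301 × 0.272 = 0.08187.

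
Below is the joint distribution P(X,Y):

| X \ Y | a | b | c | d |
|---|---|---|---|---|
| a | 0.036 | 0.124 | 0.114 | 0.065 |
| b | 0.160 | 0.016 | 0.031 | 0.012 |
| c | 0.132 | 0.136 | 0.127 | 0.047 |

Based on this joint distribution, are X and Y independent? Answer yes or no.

P(X=b) = 0.219 and P(Y=a) = 0.328, so their product is 0.07183, but P(X=b, Y=a) = 0.160. Since these differ, X and Y are not independent.

no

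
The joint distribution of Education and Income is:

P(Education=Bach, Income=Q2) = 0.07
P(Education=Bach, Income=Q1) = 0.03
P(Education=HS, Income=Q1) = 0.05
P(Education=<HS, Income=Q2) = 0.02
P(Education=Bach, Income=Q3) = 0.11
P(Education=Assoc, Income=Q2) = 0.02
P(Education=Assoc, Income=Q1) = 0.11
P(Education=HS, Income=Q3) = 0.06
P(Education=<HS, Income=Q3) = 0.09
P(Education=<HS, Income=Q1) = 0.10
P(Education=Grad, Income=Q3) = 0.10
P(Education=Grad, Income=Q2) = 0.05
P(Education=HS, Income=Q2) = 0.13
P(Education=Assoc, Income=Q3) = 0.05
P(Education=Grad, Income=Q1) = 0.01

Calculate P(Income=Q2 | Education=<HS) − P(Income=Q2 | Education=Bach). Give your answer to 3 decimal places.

-0.238

P(Education=<HS) = 0.10 + 0.02 + 0.09 = 0.21; P(Income=Q2 | Education=<HS) = 0.02/0.21 = 0.0952.
P(Education=Bach) = 0.03 + 0.07 + 0.11 = 0.21; P(Income=Q2 | Education=Bach) = 0.07/0.21 = 0.3333.
Difference = -0.238.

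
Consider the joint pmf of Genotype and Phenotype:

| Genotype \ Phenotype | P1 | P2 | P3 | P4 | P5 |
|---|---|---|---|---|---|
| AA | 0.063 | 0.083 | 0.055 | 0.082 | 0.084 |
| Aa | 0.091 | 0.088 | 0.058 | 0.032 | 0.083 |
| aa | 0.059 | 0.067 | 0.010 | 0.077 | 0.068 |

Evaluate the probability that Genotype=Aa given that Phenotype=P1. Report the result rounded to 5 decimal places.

P(Phenotype=P1) = 0.063 + 0.091 + 0.059 = 0.213.
P(Genotype=Aa | Phenotype=P1) = 0.091/0.213 = 0.42723.

0.42723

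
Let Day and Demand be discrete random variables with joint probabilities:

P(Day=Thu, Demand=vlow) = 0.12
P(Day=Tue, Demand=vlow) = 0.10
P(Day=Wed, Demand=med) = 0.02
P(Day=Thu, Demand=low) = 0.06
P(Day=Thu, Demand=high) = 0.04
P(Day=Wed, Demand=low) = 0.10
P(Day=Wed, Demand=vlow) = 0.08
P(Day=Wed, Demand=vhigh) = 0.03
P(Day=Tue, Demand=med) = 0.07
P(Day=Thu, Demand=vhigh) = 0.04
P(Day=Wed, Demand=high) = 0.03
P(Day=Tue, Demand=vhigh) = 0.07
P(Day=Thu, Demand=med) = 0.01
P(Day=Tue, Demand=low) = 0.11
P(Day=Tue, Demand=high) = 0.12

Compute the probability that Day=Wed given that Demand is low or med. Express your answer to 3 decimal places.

0.324

P(Demand=low) = 0.11 + 0.10 + 0.06 = 0.27.
P(Demand=med) = 0.07 + 0.02 + 0.01 = 0.10.
P(Demand ∈ {low, med}) = 0.27 + 0.10 = 0.37; P(Day=Wed, Demand ∈ {low, med}) = 0.10 + 0.02 = 0.12.
P(Day=Wed | Demand ∈ {low, med}) = 0.12/0.37 = 0.324.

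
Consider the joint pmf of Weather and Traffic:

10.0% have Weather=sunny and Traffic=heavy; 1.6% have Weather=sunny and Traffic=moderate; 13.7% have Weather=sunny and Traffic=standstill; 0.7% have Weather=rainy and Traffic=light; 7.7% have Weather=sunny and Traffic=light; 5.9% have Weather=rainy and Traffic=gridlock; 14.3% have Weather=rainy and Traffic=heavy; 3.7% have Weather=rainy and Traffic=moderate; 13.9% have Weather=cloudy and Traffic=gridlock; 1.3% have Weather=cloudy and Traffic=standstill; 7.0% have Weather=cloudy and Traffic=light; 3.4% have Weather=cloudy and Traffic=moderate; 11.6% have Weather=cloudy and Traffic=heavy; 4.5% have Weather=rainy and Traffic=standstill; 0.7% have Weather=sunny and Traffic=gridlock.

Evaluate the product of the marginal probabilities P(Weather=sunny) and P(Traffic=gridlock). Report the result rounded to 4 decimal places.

0.0691

P(Weather=sunny) = 0.077 + 0.016 + 0.100 + 0.007 + 0.137 = 0.337.
P(Traffic=gridlock) = 0.007 + 0.139 + 0.059 = 0.205.
Product: 0.337 × 0.205 = 0.0691.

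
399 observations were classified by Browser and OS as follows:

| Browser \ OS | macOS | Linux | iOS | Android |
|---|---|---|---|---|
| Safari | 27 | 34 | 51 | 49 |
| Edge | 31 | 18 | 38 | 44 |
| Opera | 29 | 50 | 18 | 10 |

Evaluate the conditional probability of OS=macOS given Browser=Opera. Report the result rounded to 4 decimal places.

0.2710

Total with Browser=Opera: 29 + 50 + 18 + 10 = 107.
P(OS=macOS | Browser=Opera) = 29/107 = 0.2710.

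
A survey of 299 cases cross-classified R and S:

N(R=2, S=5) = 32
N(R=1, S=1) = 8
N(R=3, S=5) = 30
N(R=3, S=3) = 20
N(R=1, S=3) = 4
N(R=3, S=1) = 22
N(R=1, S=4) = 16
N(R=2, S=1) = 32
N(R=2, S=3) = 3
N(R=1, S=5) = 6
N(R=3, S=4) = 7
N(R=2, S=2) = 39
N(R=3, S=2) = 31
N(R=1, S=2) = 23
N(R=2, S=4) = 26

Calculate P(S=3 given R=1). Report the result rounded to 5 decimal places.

Total with R=1: 8 + 23 + 4 + 16 + 6 = 57.
P(S=3 | R=1) = 4/57 = 0.07018.

0.07018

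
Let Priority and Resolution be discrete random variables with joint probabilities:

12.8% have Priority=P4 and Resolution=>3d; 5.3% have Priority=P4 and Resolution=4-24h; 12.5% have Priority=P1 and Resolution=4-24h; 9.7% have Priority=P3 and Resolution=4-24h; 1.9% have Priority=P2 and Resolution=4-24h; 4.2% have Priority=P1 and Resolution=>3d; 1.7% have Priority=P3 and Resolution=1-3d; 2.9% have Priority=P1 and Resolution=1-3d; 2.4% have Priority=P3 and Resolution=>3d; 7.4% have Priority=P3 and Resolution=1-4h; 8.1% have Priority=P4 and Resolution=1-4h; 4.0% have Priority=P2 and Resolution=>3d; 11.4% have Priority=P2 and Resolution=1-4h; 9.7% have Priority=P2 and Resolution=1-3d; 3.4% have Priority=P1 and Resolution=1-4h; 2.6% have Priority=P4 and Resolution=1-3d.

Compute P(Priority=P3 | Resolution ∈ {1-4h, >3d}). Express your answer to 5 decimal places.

P(Resolution=1-4h) = 0.034 + 0.114 + 0.074 + 0.081 = 0.303.
P(Resolution=>3d) = 0.042 + 0.040 + 0.024 + 0.128 = 0.234.
P(Resolution ∈ {1-4h, >3d}) = 0.303 + 0.234 = 0.537; P(Priority=P3, Resolution ∈ {1-4h, >3d}) = 0.074 + 0.024 = 0.098.
P(Priority=P3 | Resolution ∈ {1-4h, >3d}) = 0.098/0.537 = 0.18250.

0.18250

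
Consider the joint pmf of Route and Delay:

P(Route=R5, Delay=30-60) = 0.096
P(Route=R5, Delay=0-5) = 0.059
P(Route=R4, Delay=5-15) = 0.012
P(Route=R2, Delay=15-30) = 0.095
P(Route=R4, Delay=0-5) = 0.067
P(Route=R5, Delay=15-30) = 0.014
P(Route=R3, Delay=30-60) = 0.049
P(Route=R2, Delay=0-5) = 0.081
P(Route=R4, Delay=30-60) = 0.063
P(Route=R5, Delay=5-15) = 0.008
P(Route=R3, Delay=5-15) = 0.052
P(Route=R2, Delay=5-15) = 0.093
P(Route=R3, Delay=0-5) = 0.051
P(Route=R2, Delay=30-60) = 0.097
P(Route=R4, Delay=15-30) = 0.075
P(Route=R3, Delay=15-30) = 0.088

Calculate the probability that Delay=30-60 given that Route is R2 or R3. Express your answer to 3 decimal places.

P(Route=R2) = 0.081 + 0.093 + 0.095 + 0.097 = 0.366.
P(Route=R3) = 0.051 + 0.052 + 0.088 + 0.049 = 0.240.
P(Route ∈ {R2, R3}) = 0.366 + 0.240 = 0.606; P(Delay=30-60, Route ∈ {R2, R3}) = 0.097 + 0.049 = 0.146.
P(Delay=30-60 | Route ∈ {R2, R3}) = 0.146/0.606 = 0.241.

0.241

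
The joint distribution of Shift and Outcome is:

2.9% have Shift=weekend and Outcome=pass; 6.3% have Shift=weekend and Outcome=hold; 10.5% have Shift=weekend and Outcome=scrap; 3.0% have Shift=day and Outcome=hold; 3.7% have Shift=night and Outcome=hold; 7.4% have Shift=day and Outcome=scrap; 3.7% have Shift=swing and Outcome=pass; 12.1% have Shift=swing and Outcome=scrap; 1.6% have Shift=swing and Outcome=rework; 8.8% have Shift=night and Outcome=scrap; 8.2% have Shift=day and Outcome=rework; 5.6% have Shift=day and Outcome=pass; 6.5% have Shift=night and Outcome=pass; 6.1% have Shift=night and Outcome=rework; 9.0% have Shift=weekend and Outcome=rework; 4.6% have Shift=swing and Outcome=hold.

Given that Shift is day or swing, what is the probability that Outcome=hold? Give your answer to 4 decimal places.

0.1645

P(Shift=day) = 0.056 + 0.082 + 0.074 + 0.030 = 0.242.
P(Shift=swing) = 0.037 + 0.016 + 0.121 + 0.046 = 0.220.
P(Shift ∈ {day, swing}) = 0.242 + 0.220 = 0.462; P(Outcome=hold, Shift ∈ {day, swing}) = 0.030 + 0.046 = 0.076.
P(Outcome=hold | Shift ∈ {day, swing}) = 0.076/0.462 = 0.1645.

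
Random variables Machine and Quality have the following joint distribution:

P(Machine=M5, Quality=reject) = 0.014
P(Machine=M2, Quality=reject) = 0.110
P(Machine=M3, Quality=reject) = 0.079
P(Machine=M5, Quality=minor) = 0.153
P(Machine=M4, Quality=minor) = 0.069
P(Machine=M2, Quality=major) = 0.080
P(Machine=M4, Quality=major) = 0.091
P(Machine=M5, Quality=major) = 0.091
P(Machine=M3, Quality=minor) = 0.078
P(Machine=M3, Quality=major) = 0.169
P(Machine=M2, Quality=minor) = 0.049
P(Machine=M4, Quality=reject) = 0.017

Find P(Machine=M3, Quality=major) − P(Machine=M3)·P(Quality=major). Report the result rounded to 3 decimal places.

0.028

P(Machine=M3) = 0.078 + 0.169 + 0.079 = 0.326.
P(Quality=major) = 0.080 + 0.169 + 0.091 + 0.091 = 0.431.
P(Machine=M3, Quality=major) − P(Machine=M3)P(Quality=major) = 0.169 − 0.326×0.431 = 0.028.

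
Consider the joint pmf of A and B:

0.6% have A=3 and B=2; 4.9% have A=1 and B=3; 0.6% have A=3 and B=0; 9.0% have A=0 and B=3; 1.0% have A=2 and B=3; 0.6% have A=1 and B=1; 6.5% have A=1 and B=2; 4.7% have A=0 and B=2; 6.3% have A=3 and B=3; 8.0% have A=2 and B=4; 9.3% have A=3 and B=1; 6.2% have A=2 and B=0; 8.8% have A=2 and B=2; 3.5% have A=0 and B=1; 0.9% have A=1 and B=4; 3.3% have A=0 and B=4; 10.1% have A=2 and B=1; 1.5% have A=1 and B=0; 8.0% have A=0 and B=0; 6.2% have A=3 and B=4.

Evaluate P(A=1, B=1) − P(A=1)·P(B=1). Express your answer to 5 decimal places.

P(A=1) = 0.015 + 0.006 + 0.065 + 0.049 + 0.009 = 0.144.
P(B=1) = 0.035 + 0.006 + 0.101 + 0.093 = 0.235.
P(A=1, B=1) − P(A=1)P(B=1) = 0.006 − 0.144×0.235 = -0.02784.

-0.02784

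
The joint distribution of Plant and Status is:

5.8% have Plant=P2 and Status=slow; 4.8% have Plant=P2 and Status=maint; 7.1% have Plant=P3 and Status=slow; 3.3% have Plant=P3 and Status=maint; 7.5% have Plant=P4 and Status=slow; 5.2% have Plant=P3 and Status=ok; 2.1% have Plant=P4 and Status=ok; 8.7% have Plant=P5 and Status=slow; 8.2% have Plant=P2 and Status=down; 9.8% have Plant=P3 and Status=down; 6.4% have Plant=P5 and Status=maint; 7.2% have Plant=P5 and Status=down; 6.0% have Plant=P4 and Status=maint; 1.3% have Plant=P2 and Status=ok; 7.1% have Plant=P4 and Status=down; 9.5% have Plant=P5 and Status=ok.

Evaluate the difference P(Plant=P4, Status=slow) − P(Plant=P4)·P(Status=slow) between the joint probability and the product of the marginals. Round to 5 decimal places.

0.00894

P(Plant=P4) = 0.021 + 0.075 + 0.071 + 0.060 = 0.227.
P(Status=slow) = 0.058 + 0.071 + 0.075 + 0.087 = 0.291.
P(Plant=P4, Status=slow) − P(Plant=P4)P(Status=slow) = 0.075 − 0.227×0.291 = 0.00894.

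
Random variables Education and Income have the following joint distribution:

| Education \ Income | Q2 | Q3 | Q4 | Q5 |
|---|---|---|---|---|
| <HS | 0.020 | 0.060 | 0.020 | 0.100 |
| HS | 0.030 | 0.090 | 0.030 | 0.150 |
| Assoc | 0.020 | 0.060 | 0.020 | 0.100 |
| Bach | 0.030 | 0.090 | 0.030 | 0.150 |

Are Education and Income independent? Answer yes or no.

Every cell satisfies P(Education,Income) = P(Education)·P(Income). For instance P(Education=Assoc) = 0.200, P(Income=Q4) = 0.100, and 0.200×0.100 = 0.020 matches the joint entry. So Education and Income are independent.

yes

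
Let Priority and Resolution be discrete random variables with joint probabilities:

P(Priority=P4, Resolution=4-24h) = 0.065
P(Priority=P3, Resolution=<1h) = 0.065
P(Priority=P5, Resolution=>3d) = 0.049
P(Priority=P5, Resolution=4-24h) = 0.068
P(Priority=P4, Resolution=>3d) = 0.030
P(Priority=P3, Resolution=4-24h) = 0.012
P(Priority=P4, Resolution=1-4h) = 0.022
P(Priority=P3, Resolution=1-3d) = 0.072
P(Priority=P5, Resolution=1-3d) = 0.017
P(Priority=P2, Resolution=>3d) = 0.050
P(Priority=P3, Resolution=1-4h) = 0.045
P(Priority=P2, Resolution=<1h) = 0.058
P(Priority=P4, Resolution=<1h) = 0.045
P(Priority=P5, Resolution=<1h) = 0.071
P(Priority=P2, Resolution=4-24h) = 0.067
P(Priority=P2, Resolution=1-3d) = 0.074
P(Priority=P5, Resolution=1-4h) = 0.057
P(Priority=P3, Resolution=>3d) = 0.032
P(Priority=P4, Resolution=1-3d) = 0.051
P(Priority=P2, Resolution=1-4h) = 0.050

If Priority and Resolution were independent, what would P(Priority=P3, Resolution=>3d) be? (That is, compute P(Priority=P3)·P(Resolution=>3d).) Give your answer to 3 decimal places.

P(Priority=P3) = 0.065 + 0.045 + 0.012 + 0.072 + 0.032 = 0.226.
P(Resolution=>3d) = 0.050 + 0.032 + 0.030 + 0.049 = 0.161.
Product: 0.226 × 0.161 = 0.036.

0.036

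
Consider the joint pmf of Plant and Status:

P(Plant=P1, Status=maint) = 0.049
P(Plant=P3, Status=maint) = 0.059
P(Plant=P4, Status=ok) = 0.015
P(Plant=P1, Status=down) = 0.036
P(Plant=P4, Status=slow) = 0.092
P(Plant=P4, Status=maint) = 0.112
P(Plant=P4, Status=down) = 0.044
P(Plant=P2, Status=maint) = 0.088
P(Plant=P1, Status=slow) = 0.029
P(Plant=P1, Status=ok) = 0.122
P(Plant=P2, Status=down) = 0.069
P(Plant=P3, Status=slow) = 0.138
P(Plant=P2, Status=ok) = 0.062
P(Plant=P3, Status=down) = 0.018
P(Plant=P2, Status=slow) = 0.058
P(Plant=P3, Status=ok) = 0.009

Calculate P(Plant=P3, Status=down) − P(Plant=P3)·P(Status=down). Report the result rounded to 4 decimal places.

P(Plant=P3) = 0.009 + 0.138 + 0.018 + 0.059 = 0.224.
P(Status=down) = 0.036 + 0.069 + 0.018 + 0.044 = 0.167.
P(Plant=P3, Status=down) − P(Plant=P3)P(Status=down) = 0.018 − 0.224×0.167 = -0.0194.

-0.0194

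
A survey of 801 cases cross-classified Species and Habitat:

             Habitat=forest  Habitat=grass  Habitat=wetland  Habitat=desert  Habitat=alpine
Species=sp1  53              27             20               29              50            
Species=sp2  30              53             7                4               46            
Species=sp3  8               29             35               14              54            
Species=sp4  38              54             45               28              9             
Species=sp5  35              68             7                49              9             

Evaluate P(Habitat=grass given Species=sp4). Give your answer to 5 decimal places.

Total with Species=sp4: 38 + 54 + 45 + 28 + 9 = 174.
P(Habitat=grass | Species=sp4) = 54/174 = 0.31034.

0.31034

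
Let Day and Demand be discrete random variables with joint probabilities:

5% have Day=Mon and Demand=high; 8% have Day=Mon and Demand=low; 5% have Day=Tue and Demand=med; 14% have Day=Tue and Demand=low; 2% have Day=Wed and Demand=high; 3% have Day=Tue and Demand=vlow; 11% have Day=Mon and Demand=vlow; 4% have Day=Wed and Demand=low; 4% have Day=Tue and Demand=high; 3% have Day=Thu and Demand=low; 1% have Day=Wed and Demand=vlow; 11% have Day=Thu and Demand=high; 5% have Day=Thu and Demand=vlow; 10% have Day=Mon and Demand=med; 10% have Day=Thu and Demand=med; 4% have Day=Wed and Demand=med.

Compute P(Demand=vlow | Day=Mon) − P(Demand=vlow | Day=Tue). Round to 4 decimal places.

P(Day=Mon) = 0.11 + 0.08 + 0.10 + 0.05 = 0.34; P(Demand=vlow | Day=Mon) = 0.11/0.34 = 0.32353.
P(Day=Tue) = 0.03 + 0.14 + 0.05 + 0.04 = 0.26; P(Demand=vlow | Day=Tue) = 0.03/0.26 = 0.11538.
Difference = 0.2081.

0.2081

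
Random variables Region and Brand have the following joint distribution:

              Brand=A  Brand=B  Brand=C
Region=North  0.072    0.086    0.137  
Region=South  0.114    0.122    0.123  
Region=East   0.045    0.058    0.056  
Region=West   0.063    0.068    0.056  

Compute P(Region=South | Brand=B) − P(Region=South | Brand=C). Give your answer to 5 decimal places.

P(Brand=B) = 0.086 + 0.122 + 0.058 + 0.068 = 0.334; P(Region=South | Brand=B) = 0.122/0.334 = 0.365269.
P(Brand=C) = 0.137 + 0.123 + 0.056 + 0.056 = 0.372; P(Region=South | Brand=C) = 0.123/0.372 = 0.330645.
Difference = 0.03462.

0.03462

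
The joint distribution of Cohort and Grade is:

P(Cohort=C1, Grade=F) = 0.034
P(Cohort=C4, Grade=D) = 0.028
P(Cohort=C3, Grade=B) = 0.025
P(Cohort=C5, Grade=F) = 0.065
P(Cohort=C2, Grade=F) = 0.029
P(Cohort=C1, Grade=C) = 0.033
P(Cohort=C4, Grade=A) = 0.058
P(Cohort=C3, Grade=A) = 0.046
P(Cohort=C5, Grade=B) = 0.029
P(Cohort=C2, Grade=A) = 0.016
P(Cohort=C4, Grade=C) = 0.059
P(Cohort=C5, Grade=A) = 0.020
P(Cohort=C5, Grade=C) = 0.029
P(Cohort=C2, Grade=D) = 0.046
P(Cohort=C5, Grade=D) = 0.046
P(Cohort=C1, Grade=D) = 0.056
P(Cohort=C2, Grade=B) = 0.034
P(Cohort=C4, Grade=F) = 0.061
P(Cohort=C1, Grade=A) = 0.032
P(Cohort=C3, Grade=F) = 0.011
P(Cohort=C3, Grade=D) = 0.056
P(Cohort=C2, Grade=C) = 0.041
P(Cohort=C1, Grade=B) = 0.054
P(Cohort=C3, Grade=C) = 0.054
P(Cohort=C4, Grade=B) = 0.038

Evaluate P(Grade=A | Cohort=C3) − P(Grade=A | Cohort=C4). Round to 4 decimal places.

P(Cohort=C3) = 0.046 + 0.025 + 0.054 + 0.056 + 0.011 = 0.192; P(Grade=A | Cohort=C3) = 0.046/0.192 = 0.23958.
P(Cohort=C4) = 0.058 + 0.038 + 0.059 + 0.028 + 0.061 = 0.244; P(Grade=A | Cohort=C4) = 0.058/0.244 = 0.23770.
Difference = 0.0019.

0.0019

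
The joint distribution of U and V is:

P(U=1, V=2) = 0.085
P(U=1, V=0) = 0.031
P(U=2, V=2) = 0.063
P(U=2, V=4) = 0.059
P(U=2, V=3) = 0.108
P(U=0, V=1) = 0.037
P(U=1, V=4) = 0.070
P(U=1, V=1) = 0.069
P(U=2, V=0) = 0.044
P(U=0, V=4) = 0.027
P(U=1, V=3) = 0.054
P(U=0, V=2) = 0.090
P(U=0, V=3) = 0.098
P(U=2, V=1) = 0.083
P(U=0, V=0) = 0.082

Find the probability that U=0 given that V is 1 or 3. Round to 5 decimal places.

P(V=1) = 0.037 + 0.069 + 0.083 = 0.189.
P(V=3) = 0.098 + 0.054 + 0.108 = 0.260.
P(V ∈ {1, 3}) = 0.189 + 0.260 = 0.449; P(U=0, V ∈ {1, 3}) = 0.037 + 0.098 = 0.135.
P(U=0 | V ∈ {1, 3}) = 0.135/0.449 = 0.30067.

0.30067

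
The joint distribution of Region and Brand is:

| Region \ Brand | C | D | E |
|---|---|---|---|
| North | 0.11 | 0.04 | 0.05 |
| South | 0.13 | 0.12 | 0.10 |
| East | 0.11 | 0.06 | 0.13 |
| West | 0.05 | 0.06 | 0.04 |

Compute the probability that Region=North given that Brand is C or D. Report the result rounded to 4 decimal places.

P(Brand=C) = 0.11 + 0.13 + 0.11 + 0.05 = 0.40.
P(Brand=D) = 0.04 + 0.12 + 0.06 + 0.06 = 0.28.
P(Brand ∈ {C, D}) = 0.40 + 0.28 = 0.68; P(Region=North, Brand ∈ {C, D}) = 0.11 + 0.04 = 0.15.
P(Region=North | Brand ∈ {C, D}) = 0.15/0.68 = 0.2206.

0.2206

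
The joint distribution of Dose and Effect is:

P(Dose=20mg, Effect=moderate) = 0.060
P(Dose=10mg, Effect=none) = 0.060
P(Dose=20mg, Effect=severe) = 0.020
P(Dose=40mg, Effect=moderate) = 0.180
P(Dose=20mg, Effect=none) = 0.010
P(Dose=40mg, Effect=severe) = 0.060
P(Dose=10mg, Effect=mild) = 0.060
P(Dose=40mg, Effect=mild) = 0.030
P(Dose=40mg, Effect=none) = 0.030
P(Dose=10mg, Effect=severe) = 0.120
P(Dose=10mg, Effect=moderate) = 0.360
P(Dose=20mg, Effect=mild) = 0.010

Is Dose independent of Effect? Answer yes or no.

yes

Every cell satisfies P(Dose,Effect) = P(Dose)·P(Effect). For instance P(Dose=40mg) = 0.300, P(Effect=mild) = 0.100, and 0.300×0.100 = 0.030 matches the joint entry. So Dose and Effect are independent.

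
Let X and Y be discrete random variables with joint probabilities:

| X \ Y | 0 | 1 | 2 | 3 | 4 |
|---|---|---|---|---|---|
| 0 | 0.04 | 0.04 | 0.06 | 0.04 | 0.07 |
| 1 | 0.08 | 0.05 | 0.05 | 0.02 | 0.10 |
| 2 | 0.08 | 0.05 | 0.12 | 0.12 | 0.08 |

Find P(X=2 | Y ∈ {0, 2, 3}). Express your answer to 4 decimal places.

P(Y=0) = 0.04 + 0.08 + 0.08 = 0.20.
P(Y=2) = 0.06 + 0.05 + 0.12 = 0.23.
P(Y=3) = 0.04 + 0.02 + 0.12 = 0.18.
P(Y ∈ {0, 2, 3}) = 0.20 + 0.23 + 0.18 = 0.61; P(X=2, Y ∈ {0, 2, 3}) = 0.08 + 0.12 + 0.12 = 0.32.
P(X=2 | Y ∈ {0, 2, 3}) = 0.32/0.61 = 0.5246.

0.5246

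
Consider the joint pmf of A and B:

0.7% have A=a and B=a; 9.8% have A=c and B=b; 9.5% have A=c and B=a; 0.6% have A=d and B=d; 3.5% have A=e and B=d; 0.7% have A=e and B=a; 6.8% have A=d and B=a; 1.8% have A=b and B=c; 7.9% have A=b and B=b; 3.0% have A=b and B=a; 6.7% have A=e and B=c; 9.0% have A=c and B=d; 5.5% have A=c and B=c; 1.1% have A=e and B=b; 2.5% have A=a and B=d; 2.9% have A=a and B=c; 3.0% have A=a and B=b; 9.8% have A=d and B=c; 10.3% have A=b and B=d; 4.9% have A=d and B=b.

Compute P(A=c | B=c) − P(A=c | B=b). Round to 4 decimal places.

-0.1610

P(B=c) = 0.029 + 0.018 + 0.055 + 0.098 + 0.067 = 0.267; P(A=c | B=c) = 0.055/0.267 = 0.20599.
P(B=b) = 0.030 + 0.079 + 0.098 + 0.049 + 0.011 = 0.267; P(A=c | B=b) = 0.098/0.267 = 0.36704.
Difference = -0.1610.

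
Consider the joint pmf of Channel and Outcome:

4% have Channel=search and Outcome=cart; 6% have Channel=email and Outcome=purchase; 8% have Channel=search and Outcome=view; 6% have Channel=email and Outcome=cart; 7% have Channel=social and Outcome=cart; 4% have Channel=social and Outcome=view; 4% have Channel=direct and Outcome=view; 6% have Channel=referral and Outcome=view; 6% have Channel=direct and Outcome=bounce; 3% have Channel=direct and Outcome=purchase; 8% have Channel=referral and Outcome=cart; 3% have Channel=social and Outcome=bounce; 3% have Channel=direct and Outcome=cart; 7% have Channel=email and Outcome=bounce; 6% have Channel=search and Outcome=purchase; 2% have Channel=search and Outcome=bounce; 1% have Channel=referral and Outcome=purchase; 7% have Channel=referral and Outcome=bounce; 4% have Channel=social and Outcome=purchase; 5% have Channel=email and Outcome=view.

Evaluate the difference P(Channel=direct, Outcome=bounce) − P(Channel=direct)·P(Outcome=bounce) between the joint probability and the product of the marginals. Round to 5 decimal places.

0.02000

P(Channel=direct) = 0.06 + 0.04 + 0.03 + 0.03 = 0.16.
P(Outcome=bounce) = 0.07 + 0.02 + 0.03 + 0.06 + 0.07 = 0.25.
P(Channel=direct, Outcome=bounce) − P(Channel=direct)P(Outcome=bounce) = 0.06 − 0.16×0.25 = 0.02000.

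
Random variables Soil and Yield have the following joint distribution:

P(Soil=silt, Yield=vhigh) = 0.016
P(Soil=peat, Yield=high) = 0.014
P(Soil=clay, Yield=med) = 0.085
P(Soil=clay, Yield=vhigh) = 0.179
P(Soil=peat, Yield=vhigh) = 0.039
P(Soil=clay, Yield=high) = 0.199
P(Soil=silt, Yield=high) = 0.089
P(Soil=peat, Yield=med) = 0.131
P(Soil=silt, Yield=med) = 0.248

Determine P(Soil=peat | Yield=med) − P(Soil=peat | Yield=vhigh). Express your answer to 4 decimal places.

0.1157

P(Yield=med) = 0.085 + 0.248 + 0.131 = 0.464; P(Soil=peat | Yield=med) = 0.131/0.464 = 0.28233.
P(Yield=vhigh) = 0.179 + 0.016 + 0.039 = 0.234; P(Soil=peat | Yield=vhigh) = 0.039/0.234 = 0.16667.
Difference = 0.1157.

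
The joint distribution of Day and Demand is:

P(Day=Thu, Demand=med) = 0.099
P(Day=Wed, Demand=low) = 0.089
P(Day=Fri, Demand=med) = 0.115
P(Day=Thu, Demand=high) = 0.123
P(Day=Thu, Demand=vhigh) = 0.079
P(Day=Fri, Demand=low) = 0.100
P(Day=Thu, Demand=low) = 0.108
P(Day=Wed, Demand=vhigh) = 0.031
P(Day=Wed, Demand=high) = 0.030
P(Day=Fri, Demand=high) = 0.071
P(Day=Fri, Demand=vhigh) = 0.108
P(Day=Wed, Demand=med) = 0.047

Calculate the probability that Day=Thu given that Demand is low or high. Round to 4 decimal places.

0.4434

P(Demand=low) = 0.089 + 0.108 + 0.100 = 0.297.
P(Demand=high) = 0.030 + 0.123 + 0.071 = 0.224.
P(Demand ∈ {low, high}) = 0.297 + 0.224 = 0.521; P(Day=Thu, Demand ∈ {low, high}) = 0.108 + 0.123 = 0.231.
P(Day=Thu | Demand ∈ {low, high}) = 0.231/0.521 = 0.4434.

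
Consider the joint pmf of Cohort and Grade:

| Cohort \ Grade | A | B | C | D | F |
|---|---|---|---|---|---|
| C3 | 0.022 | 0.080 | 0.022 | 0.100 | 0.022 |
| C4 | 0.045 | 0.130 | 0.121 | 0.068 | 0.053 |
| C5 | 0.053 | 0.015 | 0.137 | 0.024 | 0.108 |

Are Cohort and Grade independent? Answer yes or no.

no

P(Cohort=C5) = 0.337 and P(Grade=B) = 0.225, so their product is 0.07583, but P(Cohort=C5, Grade=B) = 0.015. Since these differ, Cohort and Grade are not independent.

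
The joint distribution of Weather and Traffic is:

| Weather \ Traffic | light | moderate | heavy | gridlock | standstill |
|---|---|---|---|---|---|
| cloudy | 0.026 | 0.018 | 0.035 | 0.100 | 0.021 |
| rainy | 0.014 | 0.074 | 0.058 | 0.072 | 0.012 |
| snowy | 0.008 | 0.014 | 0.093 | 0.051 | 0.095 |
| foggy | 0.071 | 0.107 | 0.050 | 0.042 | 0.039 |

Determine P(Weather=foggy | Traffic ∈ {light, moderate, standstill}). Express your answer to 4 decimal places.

P(Traffic=light) = 0.026 + 0.014 + 0.008 + 0.071 = 0.119.
P(Traffic=moderate) = 0.018 + 0.074 + 0.014 + 0.107 = 0.213.
P(Traffic=standstill) = 0.021 + 0.012 + 0.095 + 0.039 = 0.167.
P(Traffic ∈ {light, moderate, standstill}) = 0.119 + 0.213 + 0.167 = 0.499; P(Weather=foggy, Traffic ∈ {light, moderate, standstill}) = 0.071 + 0.107 + 0.039 = 0.217.
P(Weather=foggy | Traffic ∈ {light, moderate, standstill}) = 0.217/0.499 = 0.4349.

0.4349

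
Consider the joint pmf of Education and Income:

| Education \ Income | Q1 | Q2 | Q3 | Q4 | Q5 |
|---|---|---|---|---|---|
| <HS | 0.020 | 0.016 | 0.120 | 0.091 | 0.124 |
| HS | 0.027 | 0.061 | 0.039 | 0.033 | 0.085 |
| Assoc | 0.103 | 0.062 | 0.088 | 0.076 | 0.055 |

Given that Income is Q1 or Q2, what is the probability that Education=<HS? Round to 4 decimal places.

P(Income=Q1) = 0.020 + 0.027 + 0.103 = 0.150.
P(Income=Q2) = 0.016 + 0.061 + 0.062 = 0.139.
P(Income ∈ {Q1, Q2}) = 0.150 + 0.139 = 0.289; P(Education=<HS, Income ∈ {Q1, Q2}) = 0.020 + 0.016 = 0.036.
P(Education=<HS | Income ∈ {Q1, Q2}) = 0.036/0.289 = 0.1246.

0.1246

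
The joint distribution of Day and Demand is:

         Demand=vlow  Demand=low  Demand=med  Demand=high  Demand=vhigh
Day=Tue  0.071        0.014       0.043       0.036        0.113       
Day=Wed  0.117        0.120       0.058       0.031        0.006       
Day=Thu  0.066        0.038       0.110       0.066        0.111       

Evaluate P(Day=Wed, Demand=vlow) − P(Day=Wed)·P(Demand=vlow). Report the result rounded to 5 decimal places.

P(Day=Wed) = 0.117 + 0.120 + 0.058 + 0.031 + 0.006 = 0.332.
P(Demand=vlow) = 0.071 + 0.117 + 0.066 = 0.254.
P(Day=Wed, Demand=vlow) − P(Day=Wed)P(Demand=vlow) = 0.117 − 0.332×0.254 = 0.03267.

0.03267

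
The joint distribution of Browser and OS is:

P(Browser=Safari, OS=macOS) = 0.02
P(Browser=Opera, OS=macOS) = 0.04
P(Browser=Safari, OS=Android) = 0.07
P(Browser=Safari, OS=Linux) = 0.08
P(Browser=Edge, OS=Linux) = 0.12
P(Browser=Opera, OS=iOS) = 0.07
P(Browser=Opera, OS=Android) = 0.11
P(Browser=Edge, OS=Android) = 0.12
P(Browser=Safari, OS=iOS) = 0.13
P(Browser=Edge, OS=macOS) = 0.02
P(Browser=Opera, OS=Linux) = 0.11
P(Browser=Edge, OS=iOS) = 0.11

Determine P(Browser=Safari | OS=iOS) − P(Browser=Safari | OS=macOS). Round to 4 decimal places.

P(OS=iOS) = 0.13 + 0.11 + 0.07 = 0.31; P(Browser=Safari | OS=iOS) = 0.13/0.31 = 0.41935.
P(OS=macOS) = 0.02 + 0.02 + 0.04 = 0.08; P(Browser=Safari | OS=macOS) = 0.02/0.08 = 0.25000.
Difference = 0.1694.

0.1694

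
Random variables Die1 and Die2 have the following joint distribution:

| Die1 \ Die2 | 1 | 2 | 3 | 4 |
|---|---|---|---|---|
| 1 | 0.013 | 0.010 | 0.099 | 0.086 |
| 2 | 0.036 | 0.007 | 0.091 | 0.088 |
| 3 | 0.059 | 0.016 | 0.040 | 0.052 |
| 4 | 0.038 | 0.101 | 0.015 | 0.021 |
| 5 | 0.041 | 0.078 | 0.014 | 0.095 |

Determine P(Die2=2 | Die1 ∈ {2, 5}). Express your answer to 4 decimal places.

0.1889

P(Die1=2) = 0.036 + 0.007 + 0.091 + 0.088 = 0.222.
P(Die1=5) = 0.041 + 0.078 + 0.014 + 0.095 = 0.228.
P(Die1 ∈ {2, 5}) = 0.222 + 0.228 = 0.450; P(Die2=2, Die1 ∈ {2, 5}) = 0.007 + 0.078 = 0.085.
P(Die2=2 | Die1 ∈ {2, 5}) = 0.085/0.450 = 0.1889.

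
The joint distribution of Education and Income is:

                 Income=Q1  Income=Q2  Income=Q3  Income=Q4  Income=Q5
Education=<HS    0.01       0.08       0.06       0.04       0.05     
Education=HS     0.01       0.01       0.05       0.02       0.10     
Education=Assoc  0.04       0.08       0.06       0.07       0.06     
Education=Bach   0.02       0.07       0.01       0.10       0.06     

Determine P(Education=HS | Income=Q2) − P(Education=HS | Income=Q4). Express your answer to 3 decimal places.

-0.045

P(Income=Q2) = 0.08 + 0.01 + 0.08 + 0.07 = 0.24; P(Education=HS | Income=Q2) = 0.01/0.24 = 0.0417.
P(Income=Q4) = 0.04 + 0.02 + 0.07 + 0.10 = 0.23; P(Education=HS | Income=Q4) = 0.02/0.23 = 0.0870.
Difference = -0.045.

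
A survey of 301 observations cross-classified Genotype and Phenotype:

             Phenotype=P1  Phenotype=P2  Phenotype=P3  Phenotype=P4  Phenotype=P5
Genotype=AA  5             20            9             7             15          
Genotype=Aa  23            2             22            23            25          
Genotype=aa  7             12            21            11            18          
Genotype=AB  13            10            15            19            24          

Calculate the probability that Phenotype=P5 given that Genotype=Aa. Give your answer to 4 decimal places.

Total with Genotype=Aa: 23 + 2 + 22 + 23 + 25 = 95.
P(Phenotype=P5 | Genotype=Aa) = 25/95 = 0.2632.

0.2632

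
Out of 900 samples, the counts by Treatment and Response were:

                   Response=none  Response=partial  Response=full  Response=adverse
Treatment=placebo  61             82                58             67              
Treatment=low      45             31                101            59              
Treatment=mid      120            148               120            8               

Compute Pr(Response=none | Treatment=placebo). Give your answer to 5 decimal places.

Total with Treatment=placebo: 61 + 82 + 58 + 67 = 268.
P(Response=none | Treatment=placebo) = 61/268 = 0.22761.

0.22761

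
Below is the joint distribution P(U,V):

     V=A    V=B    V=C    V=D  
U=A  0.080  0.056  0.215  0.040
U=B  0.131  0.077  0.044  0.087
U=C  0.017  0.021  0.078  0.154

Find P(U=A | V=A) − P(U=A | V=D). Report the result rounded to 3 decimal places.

0.209

P(V=A) = 0.080 + 0.131 + 0.017 = 0.228; P(U=A | V=A) = 0.080/0.228 = 0.3509.
P(V=D) = 0.040 + 0.087 + 0.154 = 0.281; P(U=A | V=D) = 0.040/0.281 = 0.1423.
Difference = 0.209.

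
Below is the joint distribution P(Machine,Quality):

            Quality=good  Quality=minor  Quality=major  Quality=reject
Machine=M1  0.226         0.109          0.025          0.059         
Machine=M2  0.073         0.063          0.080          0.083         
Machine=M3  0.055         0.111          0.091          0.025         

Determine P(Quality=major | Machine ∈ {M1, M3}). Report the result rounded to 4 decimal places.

0.1655

P(Machine=M1) = 0.226 + 0.109 + 0.025 + 0.059 = 0.419.
P(Machine=M3) = 0.055 + 0.111 + 0.091 + 0.025 = 0.282.
P(Machine ∈ {M1, M3}) = 0.419 + 0.282 = 0.701; P(Quality=major, Machine ∈ {M1, M3}) = 0.025 + 0.091 = 0.116.
P(Quality=major | Machine ∈ {M1, M3}) = 0.116/0.701 = 0.1655.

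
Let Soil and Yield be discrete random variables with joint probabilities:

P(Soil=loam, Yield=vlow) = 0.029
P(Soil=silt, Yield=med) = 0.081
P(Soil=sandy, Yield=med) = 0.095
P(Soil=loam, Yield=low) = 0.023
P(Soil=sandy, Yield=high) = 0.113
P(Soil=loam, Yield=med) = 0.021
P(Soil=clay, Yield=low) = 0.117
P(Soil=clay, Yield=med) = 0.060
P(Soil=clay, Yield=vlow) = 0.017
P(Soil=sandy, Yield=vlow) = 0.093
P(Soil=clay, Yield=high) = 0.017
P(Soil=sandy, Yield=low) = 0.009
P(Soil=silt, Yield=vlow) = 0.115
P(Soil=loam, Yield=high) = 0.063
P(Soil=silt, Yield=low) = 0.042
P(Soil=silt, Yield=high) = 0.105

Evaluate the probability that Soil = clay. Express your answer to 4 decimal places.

0.2110

P(Soil=clay) = 0.017 + 0.117 + 0.060 + 0.017 = 0.211.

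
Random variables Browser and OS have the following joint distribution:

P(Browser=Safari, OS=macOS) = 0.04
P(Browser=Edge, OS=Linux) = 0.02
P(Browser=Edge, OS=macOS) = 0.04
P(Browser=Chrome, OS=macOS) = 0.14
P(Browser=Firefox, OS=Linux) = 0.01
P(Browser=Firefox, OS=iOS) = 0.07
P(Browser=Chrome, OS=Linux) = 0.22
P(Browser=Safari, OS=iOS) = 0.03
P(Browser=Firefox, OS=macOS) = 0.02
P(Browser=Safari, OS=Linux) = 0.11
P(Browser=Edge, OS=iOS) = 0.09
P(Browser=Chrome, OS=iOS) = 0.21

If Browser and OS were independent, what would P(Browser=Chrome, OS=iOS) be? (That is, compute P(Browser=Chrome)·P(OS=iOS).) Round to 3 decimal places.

P(Browser=Chrome) = 0.14 + 0.22 + 0.21 = 0.57.
P(OS=iOS) = 0.21 + 0.07 + 0.03 + 0.09 = 0.40.
Product: 0.57 × 0.40 = 0.228.

0.228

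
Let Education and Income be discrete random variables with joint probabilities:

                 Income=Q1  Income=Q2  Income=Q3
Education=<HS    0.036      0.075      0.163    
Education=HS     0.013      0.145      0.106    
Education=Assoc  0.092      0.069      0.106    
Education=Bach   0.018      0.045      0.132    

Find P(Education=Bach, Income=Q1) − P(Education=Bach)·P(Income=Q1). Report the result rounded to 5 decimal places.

-0.01301

P(Education=Bach) = 0.018 + 0.045 + 0.132 = 0.195.
P(Income=Q1) = 0.036 + 0.013 + 0.092 + 0.018 = 0.159.
P(Education=Bach, Income=Q1) − P(Education=Bach)P(Income=Q1) = 0.018 − 0.195×0.159 = -0.01301.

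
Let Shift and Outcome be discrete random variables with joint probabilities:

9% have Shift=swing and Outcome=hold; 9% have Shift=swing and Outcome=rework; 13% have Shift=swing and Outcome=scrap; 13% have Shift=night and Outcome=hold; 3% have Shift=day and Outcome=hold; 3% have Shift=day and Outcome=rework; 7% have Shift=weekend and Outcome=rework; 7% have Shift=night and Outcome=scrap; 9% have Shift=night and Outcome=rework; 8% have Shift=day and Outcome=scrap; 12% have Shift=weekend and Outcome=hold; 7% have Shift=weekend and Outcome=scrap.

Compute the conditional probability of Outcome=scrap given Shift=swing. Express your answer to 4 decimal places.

P(Shift=swing) = 0.09 + 0.13 + 0.09 = 0.31.
P(Outcome=scrap | Shift=swing) = 0.13/0.31 = 0.4194.

0.4194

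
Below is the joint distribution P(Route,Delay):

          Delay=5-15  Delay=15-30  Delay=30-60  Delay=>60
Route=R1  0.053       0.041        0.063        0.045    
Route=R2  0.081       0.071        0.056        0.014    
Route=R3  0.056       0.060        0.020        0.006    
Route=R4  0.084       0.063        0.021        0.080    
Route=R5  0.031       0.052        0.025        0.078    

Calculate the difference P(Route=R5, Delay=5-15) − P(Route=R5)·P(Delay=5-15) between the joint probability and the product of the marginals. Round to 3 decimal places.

P(Route=R5) = 0.031 + 0.052 + 0.025 + 0.078 = 0.186.
P(Delay=5-15) = 0.053 + 0.081 + 0.056 + 0.084 + 0.031 = 0.305.
P(Route=R5, Delay=5-15) − P(Route=R5)P(Delay=5-15) = 0.031 − 0.186×0.305 = -0.026.

-0.026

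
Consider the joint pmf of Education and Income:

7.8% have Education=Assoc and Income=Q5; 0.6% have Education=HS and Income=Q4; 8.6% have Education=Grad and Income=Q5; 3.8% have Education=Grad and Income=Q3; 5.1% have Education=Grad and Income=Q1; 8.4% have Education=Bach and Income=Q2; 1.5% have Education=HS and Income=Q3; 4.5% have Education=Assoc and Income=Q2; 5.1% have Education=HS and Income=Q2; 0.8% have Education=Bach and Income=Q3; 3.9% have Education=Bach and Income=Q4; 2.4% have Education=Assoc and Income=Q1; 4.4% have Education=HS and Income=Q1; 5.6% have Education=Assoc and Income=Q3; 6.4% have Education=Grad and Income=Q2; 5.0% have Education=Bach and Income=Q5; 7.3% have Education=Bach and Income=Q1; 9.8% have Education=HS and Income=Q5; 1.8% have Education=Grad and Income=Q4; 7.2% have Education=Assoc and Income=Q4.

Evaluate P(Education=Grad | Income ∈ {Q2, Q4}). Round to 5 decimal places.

0.21636

P(Income=Q2) = 0.051 + 0.045 + 0.084 + 0.064 = 0.244.
P(Income=Q4) = 0.006 + 0.072 + 0.039 + 0.018 = 0.135.
P(Income ∈ {Q2, Q4}) = 0.244 + 0.135 = 0.379; P(Education=Grad, Income ∈ {Q2, Q4}) = 0.064 + 0.018 = 0.082.
P(Education=Grad | Income ∈ {Q2, Q4}) = 0.082/0.379 = 0.21636.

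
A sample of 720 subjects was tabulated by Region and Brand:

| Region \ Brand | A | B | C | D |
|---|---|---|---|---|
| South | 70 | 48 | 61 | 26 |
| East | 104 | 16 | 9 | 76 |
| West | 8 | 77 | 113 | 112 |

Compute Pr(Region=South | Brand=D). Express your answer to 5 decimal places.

0.12150

Total with Brand=D: 26 + 76 + 112 = 214.
P(Region=South | Brand=D) = 26/214 = 0.12150.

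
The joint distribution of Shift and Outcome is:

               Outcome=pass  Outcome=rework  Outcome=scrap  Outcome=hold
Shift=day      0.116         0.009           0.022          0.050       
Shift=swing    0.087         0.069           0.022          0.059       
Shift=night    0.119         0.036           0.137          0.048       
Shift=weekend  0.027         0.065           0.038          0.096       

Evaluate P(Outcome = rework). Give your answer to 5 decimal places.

P(Outcome=rework) = 0.009 + 0.069 + 0.036 + 0.065 = 0.179.

0.17900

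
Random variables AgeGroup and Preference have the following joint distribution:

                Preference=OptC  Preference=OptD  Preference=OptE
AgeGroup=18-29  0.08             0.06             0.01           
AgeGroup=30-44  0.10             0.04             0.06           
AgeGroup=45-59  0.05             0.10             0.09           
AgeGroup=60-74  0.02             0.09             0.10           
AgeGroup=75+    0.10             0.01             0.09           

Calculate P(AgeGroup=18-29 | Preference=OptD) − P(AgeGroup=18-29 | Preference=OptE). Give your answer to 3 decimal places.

P(Preference=OptD) = 0.06 + 0.04 + 0.10 + 0.09 + 0.01 = 0.30; P(AgeGroup=18-29 | Preference=OptD) = 0.06/0.30 = 0.2000.
P(Preference=OptE) = 0.01 + 0.06 + 0.09 + 0.10 + 0.09 = 0.35; P(AgeGroup=18-29 | Preference=OptE) = 0.01/0.35 = 0.0286.
Difference = 0.171.

0.171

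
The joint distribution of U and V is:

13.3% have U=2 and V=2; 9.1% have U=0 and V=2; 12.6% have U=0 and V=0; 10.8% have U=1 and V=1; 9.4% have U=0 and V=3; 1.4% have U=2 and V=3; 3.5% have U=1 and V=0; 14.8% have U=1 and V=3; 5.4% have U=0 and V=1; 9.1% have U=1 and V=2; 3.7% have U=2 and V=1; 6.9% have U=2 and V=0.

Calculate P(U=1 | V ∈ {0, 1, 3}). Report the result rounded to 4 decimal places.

P(V=0) = 0.126 + 0.035 + 0.069 = 0.230.
P(V=1) = 0.054 + 0.108 + 0.037 = 0.199.
P(V=3) = 0.094 + 0.148 + 0.014 = 0.256.
P(V ∈ {0, 1, 3}) = 0.230 + 0.199 + 0.256 = 0.685; P(U=1, V ∈ {0, 1, 3}) = 0.035 + 0.108 + 0.148 = 0.291.
P(U=1 | V ∈ {0, 1, 3}) = 0.291/0.685 = 0.4248.

0.4248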